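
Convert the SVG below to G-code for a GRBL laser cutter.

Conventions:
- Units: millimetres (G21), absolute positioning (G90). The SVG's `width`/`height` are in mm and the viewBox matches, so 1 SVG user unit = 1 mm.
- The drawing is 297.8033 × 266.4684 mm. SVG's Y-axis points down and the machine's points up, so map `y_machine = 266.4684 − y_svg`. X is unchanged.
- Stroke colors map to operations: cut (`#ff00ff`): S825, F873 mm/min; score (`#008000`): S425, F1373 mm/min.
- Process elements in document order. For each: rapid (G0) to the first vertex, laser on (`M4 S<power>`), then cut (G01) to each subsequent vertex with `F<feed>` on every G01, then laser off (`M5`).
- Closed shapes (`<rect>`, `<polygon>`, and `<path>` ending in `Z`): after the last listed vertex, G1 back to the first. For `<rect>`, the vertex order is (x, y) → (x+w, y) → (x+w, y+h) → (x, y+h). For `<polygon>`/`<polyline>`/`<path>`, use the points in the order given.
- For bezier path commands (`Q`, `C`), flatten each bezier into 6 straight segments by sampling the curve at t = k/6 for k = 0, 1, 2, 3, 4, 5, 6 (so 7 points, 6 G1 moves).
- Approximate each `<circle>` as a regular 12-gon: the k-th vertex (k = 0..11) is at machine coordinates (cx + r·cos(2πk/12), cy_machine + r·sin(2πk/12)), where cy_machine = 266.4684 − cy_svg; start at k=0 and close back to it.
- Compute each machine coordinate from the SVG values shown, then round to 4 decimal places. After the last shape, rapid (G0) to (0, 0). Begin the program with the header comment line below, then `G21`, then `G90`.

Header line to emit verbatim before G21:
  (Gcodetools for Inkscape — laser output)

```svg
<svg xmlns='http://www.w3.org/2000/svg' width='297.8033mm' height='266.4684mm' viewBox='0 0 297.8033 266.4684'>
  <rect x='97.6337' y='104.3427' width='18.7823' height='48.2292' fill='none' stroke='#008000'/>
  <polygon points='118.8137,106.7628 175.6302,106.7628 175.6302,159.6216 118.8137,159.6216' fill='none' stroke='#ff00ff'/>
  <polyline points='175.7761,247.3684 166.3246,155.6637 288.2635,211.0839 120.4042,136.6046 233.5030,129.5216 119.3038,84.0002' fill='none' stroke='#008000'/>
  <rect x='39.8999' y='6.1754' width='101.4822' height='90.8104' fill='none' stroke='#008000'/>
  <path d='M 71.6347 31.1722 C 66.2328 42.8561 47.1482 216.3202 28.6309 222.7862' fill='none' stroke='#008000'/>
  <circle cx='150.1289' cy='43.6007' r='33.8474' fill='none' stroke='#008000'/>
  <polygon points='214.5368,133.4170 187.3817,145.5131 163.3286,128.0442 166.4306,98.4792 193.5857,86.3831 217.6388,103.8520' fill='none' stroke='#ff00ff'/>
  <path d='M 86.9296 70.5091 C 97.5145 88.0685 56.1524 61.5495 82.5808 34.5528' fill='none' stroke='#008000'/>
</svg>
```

viewBox `0 0 297.8033 266.4684` with mm width/height → 1 unit = 1 mm. Flip: y_m = 266.4684 − y_svg.

**Shape 1** — `<rect>` rectangle, stroke `#008000` → score (S425, F1373). Machine vertices: (97.6337,162.1257) → (116.4160,162.1257) → (116.4160,113.8965) → (97.6337,113.8965) → (97.6337,162.1257). Closed: final G1 returns to the first vertex.

**Shape 2** — `<polygon>` rectangle, stroke `#ff00ff` → cut (S825, F873). Machine vertices: (118.8137,159.7056) → (175.6302,159.7056) → (175.6302,106.8468) → (118.8137,106.8468) → (118.8137,159.7056). Closed: final G1 returns to the first vertex.

**Shape 3** — `<polyline>` open polyline, stroke `#008000` → score (S425, F1373). Machine vertices: (175.7761,19.1000) → (166.3246,110.8047) → (288.2635,55.3845) → (120.4042,129.8638) → (233.5030,136.9468) → (119.3038,182.4682). Open path.

**Shape 4** — `<rect>` rectangle, stroke `#008000` → score (S425, F1373). Machine vertices: (39.8999,260.2930) → (141.3821,260.2930) → (141.3821,169.4826) → (39.8999,169.4826) → (39.8999,260.2930). Closed: final G1 returns to the first vertex.

**Shape 5** — `<path>` cubic bezier, stroke `#008000` → score (S425, F1373). Control points (SVG): P0=(71.6347,31.1722), P1=(66.2328,42.8561), P2=(47.1482,216.3202), P3=(28.6309,222.7862); sampled at t=k/6. Machine vertices: (71.6347,235.2962) → (67.8595,217.4947) → (62.1997,181.8625) → (55.0511,137.5325) → (46.8095,93.6373) → (37.8709,59.3096) → (28.6309,43.6822). Open path.

**Shape 6** — `<circle>` circle, stroke `#008000` → score (S425, F1373). Machine vertices: (183.9763,222.8677) → (179.4416,239.7914) → (167.0526,252.1804) → (150.1289,256.7151) → (133.2052,252.1804) → (120.8162,239.7914) → (116.2815,222.8677) → (120.8162,205.9440) → (133.2052,193.5550) → (150.1289,189.0203) → (167.0526,193.5550) → (179.4416,205.9440) → (183.9763,222.8677). Closed: final G1 returns to the first vertex.

**Shape 7** — `<polygon>` regular polygon, stroke `#ff00ff` → cut (S825, F873). Machine vertices: (214.5368,133.0514) → (187.3817,120.9553) → (163.3286,138.4242) → (166.4306,167.9892) → (193.5857,180.0853) → (217.6388,162.6164) → (214.5368,133.0514). Closed: final G1 returns to the first vertex.

**Shape 8** — `<path>` cubic bezier, stroke `#008000` → score (S425, F1373). Control points (SVG): P0=(86.9296,70.5091), P1=(97.5145,88.0685), P2=(56.1524,61.5495), P3=(82.5808,34.5528); sampled at t=k/6. Machine vertices: (86.9296,195.9593) → (88.4475,190.6509) → (84.6336,191.4779) → (78.8139,197.2289) → (74.3145,206.6930) → (74.4615,218.6589) → (82.5808,231.9156). Open path.

(Gcodetools for Inkscape — laser output)
G21
G90
G0 X97.6337 Y162.1257
M4 S425
G01 X116.4160 Y162.1257 F1373
G01 X116.4160 Y113.8965 F1373
G01 X97.6337 Y113.8965 F1373
G01 X97.6337 Y162.1257 F1373
M5
G0 X118.8137 Y159.7056
M4 S825
G01 X175.6302 Y159.7056 F873
G01 X175.6302 Y106.8468 F873
G01 X118.8137 Y106.8468 F873
G01 X118.8137 Y159.7056 F873
M5
G0 X175.7761 Y19.1000
M4 S425
G01 X166.3246 Y110.8047 F1373
G01 X288.2635 Y55.3845 F1373
G01 X120.4042 Y129.8638 F1373
G01 X233.5030 Y136.9468 F1373
G01 X119.3038 Y182.4682 F1373
M5
G0 X39.8999 Y260.2930
M4 S425
G01 X141.3821 Y260.2930 F1373
G01 X141.3821 Y169.4826 F1373
G01 X39.8999 Y169.4826 F1373
G01 X39.8999 Y260.2930 F1373
M5
G0 X71.6347 Y235.2962
M4 S425
G01 X67.8595 Y217.4947 F1373
G01 X62.1997 Y181.8625 F1373
G01 X55.0511 Y137.5325 F1373
G01 X46.8095 Y93.6373 F1373
G01 X37.8709 Y59.3096 F1373
G01 X28.6309 Y43.6822 F1373
M5
G0 X183.9763 Y222.8677
M4 S425
G01 X179.4416 Y239.7914 F1373
G01 X167.0526 Y252.1804 F1373
G01 X150.1289 Y256.7151 F1373
G01 X133.2052 Y252.1804 F1373
G01 X120.8162 Y239.7914 F1373
G01 X116.2815 Y222.8677 F1373
G01 X120.8162 Y205.9440 F1373
G01 X133.2052 Y193.5550 F1373
G01 X150.1289 Y189.0203 F1373
G01 X167.0526 Y193.5550 F1373
G01 X179.4416 Y205.9440 F1373
G01 X183.9763 Y222.8677 F1373
M5
G0 X214.5368 Y133.0514
M4 S825
G01 X187.3817 Y120.9553 F873
G01 X163.3286 Y138.4242 F873
G01 X166.4306 Y167.9892 F873
G01 X193.5857 Y180.0853 F873
G01 X217.6388 Y162.6164 F873
G01 X214.5368 Y133.0514 F873
M5
G0 X86.9296 Y195.9593
M4 S425
G01 X88.4475 Y190.6509 F1373
G01 X84.6336 Y191.4779 F1373
G01 X78.8139 Y197.2289 F1373
G01 X74.3145 Y206.6930 F1373
G01 X74.4615 Y218.6589 F1373
G01 X82.5808 Y231.9156 F1373
M5
G0 X0.0000 Y0.0000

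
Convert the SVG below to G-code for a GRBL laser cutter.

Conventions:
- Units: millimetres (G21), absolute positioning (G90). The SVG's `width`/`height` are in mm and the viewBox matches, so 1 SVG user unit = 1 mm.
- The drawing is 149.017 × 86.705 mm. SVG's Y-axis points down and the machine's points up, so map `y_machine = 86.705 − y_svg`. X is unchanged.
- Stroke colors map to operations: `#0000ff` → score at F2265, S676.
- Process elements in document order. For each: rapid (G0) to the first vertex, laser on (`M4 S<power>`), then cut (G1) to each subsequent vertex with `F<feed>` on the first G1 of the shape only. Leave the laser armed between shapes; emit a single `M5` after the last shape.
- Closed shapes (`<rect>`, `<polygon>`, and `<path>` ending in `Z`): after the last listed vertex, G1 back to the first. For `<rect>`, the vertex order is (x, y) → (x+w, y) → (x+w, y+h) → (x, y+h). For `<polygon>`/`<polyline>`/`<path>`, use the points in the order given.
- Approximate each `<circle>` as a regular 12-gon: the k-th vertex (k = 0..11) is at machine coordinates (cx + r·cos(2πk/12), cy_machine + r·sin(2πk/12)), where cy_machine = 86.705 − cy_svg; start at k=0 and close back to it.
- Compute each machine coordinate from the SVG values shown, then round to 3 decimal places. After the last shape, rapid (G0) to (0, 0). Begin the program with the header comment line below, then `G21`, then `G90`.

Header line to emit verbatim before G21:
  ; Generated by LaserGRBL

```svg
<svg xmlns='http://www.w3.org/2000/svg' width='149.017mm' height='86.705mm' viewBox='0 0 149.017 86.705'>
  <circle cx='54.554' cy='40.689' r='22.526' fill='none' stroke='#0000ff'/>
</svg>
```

viewBox `0 0 149.017 86.705` with mm width/height → 1 unit = 1 mm. Flip: y_m = 86.705 − y_svg.

**Shape 1** — `<circle>` circle, stroke `#0000ff` → score (S676, F2265). Machine vertices: (77.080,46.016) → (74.062,57.279) → (65.817,65.524) → (54.554,68.542) → (43.291,65.524) → (35.046,57.279) → (32.028,46.016) → (35.046,34.753) → (43.291,26.508) → (54.554,23.490) → (65.817,26.508) → (74.062,34.753) → (77.080,46.016). Closed: final G1 returns to the first vertex.

; Generated by LaserGRBL
G21
G90
G0 X77.080 Y46.016
M4 S676
G1 X74.062 Y57.279 F2265
G1 X65.817 Y65.524
G1 X54.554 Y68.542
G1 X43.291 Y65.524
G1 X35.046 Y57.279
G1 X32.028 Y46.016
G1 X35.046 Y34.753
G1 X43.291 Y26.508
G1 X54.554 Y23.490
G1 X65.817 Y26.508
G1 X74.062 Y34.753
G1 X77.080 Y46.016
M5
G0 X0.000 Y0.000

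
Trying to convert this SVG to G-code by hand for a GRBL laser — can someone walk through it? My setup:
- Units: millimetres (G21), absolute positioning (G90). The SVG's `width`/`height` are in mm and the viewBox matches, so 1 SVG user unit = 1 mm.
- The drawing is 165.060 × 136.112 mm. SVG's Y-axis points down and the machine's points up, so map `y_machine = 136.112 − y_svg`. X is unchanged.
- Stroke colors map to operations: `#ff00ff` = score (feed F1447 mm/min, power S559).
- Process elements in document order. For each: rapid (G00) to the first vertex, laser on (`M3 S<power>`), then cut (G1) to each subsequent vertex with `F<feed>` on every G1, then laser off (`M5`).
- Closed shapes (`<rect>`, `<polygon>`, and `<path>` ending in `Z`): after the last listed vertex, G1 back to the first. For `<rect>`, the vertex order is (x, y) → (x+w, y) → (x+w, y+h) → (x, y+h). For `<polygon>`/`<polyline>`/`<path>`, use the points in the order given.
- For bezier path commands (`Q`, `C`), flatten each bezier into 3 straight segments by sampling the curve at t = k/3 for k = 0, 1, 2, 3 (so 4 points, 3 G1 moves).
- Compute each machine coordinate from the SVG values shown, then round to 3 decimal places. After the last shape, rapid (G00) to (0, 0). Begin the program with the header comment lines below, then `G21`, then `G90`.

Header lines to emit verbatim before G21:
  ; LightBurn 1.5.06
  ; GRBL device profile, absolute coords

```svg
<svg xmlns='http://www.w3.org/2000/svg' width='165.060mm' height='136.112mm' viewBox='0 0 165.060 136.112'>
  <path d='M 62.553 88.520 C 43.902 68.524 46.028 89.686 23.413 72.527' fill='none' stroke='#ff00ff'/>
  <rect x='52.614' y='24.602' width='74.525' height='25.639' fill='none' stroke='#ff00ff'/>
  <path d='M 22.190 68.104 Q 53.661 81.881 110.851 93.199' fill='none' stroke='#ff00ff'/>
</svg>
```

; LightBurn 1.5.06
; GRBL device profile, absolute coords
G21
G90
G00 X62.553 Y47.592
M3 S559
G1 X49.142 Y56.812 F1447
G1 X39.467 Y56.256 F1447
G1 X23.413 Y63.585 F1447
M5
G00 X52.614 Y111.510
M3 S559
G1 X127.139 Y111.510 F1447
G1 X127.139 Y85.871 F1447
G1 X52.614 Y85.871 F1447
G1 X52.614 Y111.510 F1447
M5
G00 X22.190 Y68.008
M3 S559
G1 X46.028 Y59.097 F1447
G1 X75.582 Y50.732 F1447
G1 X110.851 Y42.913 F1447
M5
G00 X0.000 Y0.000

Since the viewBox matches the mm dimensions, user units are millimetres directly. The only transform is the Y-flip y_m = 136.112 − y_svg.

Shape 1 is a cubic bezier drawn with `<path>`. Its stroke #ff00ff means score at S559, F1447. After flipping Y the toolpath is (62.553,47.592) → (49.142,56.812) → (39.467,56.256) → (23.413,63.585).

Shape 2 is a rectangle drawn with `<rect>`. Its stroke #ff00ff means score at S559, F1447. After flipping Y the toolpath is (52.614,111.510) → (127.139,111.510) → (127.139,85.871) → (52.614,85.871) → (52.614,111.510), returning to the start.

Shape 3 is a quadratic bezier drawn with `<path>`. Its stroke #ff00ff means score at S559, F1447. After flipping Y the toolpath is (22.190,68.008) → (46.028,59.097) → (75.582,50.732) → (110.851,42.913).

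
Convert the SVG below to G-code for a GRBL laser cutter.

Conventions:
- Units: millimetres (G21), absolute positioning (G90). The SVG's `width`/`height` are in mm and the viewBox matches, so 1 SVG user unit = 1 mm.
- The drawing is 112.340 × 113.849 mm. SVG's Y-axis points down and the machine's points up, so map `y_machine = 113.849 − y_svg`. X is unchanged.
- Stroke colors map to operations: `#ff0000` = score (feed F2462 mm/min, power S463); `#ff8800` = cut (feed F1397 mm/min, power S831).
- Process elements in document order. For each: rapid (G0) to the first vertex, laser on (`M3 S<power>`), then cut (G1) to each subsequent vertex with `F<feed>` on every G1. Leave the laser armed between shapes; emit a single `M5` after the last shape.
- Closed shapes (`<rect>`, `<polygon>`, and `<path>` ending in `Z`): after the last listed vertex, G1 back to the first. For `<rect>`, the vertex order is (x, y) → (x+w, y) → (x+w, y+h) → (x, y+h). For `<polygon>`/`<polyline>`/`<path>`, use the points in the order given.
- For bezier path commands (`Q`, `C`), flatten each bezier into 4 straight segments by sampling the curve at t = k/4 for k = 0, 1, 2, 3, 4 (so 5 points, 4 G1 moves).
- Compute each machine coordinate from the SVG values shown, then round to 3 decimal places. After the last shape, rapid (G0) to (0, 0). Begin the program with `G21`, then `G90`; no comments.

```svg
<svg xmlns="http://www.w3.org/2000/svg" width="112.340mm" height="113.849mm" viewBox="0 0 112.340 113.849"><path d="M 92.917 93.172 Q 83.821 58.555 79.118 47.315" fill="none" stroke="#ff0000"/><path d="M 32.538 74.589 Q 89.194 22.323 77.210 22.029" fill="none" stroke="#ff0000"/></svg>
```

G21
G90
G0 X92.917 Y20.677
M3 S463
G1 X88.644 Y36.524 F2462
G1 X84.919 Y49.450 F2462
G1 X81.744 Y59.453 F2462
G1 X79.118 Y66.534 F2462
G0 X32.538 Y39.260
M3 S463
G1 X56.576 Y62.145 F2462
G1 X72.034 Y78.533 F2462
G1 X78.912 Y88.425 F2462
G1 X77.210 Y91.820 F2462
M5
G0 X0.000 Y0.000

Since the viewBox matches the mm dimensions, user units are millimetres directly. The only transform is the Y-flip y_m = 113.849 − y_svg.

Shape 1 is a quadratic bezier drawn with `<path>`. Its stroke #ff0000 means score at S463, F2462. After flipping Y the toolpath is (92.917,20.677) → (88.644,36.524) → (84.919,49.450) → (81.744,59.453) → (79.118,66.534).

Shape 2 is a quadratic bezier drawn with `<path>`. Its stroke #ff0000 means score at S463, F2462. After flipping Y the toolpath is (32.538,39.260) → (56.576,62.145) → (72.034,78.533) → (78.912,88.425) → (77.210,91.820).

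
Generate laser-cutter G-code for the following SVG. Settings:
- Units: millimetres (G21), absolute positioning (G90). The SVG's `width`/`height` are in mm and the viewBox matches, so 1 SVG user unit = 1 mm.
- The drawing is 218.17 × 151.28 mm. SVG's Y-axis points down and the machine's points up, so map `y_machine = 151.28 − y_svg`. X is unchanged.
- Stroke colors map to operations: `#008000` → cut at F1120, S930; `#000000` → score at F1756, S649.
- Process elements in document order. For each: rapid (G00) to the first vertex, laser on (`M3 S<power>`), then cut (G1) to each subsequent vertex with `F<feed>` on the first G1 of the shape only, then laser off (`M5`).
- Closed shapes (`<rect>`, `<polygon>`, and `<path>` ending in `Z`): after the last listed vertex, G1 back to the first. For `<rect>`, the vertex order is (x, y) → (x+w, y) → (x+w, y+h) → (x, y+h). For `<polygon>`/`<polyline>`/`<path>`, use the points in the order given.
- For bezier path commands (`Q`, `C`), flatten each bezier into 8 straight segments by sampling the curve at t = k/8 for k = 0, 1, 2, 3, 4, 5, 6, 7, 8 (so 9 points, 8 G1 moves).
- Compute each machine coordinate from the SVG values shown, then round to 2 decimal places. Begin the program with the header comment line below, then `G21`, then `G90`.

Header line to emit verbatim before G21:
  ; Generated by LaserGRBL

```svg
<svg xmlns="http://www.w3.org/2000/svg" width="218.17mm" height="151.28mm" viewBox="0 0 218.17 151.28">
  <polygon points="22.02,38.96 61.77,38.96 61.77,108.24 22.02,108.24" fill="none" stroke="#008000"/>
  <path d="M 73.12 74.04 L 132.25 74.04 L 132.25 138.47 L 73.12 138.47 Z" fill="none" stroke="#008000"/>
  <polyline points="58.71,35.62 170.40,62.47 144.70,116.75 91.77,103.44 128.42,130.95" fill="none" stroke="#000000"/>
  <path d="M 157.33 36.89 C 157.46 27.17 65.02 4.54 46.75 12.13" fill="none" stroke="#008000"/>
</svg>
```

; Generated by LaserGRBL
G21
G90
G00 X22.02 Y112.32
M3 S930
G1 X61.77 Y112.32 F1120
G1 X61.77 Y43.04
G1 X22.02 Y43.04
G1 X22.02 Y112.32
M5
G00 X73.12 Y77.24
M3 S930
G1 X132.25 Y77.24 F1120
G1 X132.25 Y12.81
G1 X73.12 Y12.81
G1 X73.12 Y77.24
M5
G00 X58.71 Y115.66
M3 S649
G1 X170.40 Y88.81 F1756
G1 X144.70 Y34.53
G1 X91.77 Y47.84
G1 X128.42 Y20.33
M5
G00 X157.33 Y114.39
M3 S930
G1 X153.37 Y118.56 F1120
G1 X142.68 Y123.43
G1 X127.22 Y128.50
G1 X108.94 Y133.26
G1 X89.80 Y137.21
G1 X71.75 Y139.85
G1 X56.75 Y140.66
G1 X46.75 Y139.15
M5

1 u = 1 mm; y_m = 151.28 − y.

[1] `<polygon>` rectangle, #008000→cut S930 F1120: (22.02,112.32) → (61.77,112.32) → (61.77,43.04) → (22.02,43.04) → (22.02,112.32) (closed)

[2] `<path>` rectangle, #008000→cut S930 F1120: (73.12,77.24) → (132.25,77.24) → (132.25,12.81) → (73.12,12.81) → (73.12,77.24) (closed)

[3] `<polyline>` open polyline, #000000→score S649 F1756: (58.71,115.66) → (170.40,88.81) → (144.70,34.53) → (91.77,47.84) → (128.42,20.33)

[4] `<path>` cubic bezier, #008000→cut S930 F1120: (157.33,114.39) → (153.37,118.56) → (142.68,123.43) → (127.22,128.50) → (108.94,133.26) → (89.80,137.21) → (71.75,139.85) → (56.75,140.66) → (46.75,139.15)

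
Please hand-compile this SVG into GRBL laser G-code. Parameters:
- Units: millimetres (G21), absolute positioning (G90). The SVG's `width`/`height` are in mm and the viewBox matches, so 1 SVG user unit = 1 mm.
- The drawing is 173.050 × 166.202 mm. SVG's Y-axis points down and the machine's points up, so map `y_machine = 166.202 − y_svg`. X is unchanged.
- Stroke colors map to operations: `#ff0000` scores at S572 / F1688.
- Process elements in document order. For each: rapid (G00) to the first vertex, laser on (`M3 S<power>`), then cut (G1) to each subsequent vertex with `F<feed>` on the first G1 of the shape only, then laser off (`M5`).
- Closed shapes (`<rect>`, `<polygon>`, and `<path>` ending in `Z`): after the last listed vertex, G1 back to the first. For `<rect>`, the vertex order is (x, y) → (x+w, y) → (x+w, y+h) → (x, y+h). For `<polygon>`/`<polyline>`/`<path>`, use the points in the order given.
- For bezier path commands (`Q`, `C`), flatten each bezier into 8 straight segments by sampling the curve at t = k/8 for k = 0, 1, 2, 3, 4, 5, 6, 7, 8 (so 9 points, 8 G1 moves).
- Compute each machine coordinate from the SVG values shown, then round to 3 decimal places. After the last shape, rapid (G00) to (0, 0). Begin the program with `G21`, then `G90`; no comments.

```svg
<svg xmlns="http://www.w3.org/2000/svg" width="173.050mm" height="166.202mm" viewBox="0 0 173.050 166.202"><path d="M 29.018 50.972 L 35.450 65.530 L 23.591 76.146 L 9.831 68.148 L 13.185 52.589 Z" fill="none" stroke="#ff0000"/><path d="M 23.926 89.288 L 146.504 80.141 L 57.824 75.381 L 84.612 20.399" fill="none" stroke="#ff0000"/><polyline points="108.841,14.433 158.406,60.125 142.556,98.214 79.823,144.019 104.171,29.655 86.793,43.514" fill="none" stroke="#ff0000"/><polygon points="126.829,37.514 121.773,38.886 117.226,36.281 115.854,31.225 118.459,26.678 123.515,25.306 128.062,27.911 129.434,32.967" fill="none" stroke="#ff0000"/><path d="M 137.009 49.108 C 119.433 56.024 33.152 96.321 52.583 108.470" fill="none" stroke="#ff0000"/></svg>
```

viewBox `0 0 173.050 166.202` with mm width/height → 1 unit = 1 mm. Flip: y_m = 166.202 − y_svg.

**Shape 1** — `<path>` regular polygon, stroke `#ff0000` → score (S572, F1688). Machine vertices: (29.018,115.230) → (35.450,100.672) → (23.591,90.056) → (9.831,98.054) → (13.185,113.613) → (29.018,115.230). Closed: final G1 returns to the first vertex.

**Shape 2** — `<path>` open polyline, stroke `#ff0000` → score (S572, F1688). Machine vertices: (23.926,76.914) → (146.504,86.061) → (57.824,90.821) → (84.612,145.803). Open path.

**Shape 3** — `<polyline>` open polyline, stroke `#ff0000` → score (S572, F1688). Machine vertices: (108.841,151.769) → (158.406,106.077) → (142.556,67.988) → (79.823,22.183) → (104.171,136.547) → (86.793,122.688). Open path.

**Shape 4** — `<polygon>` regular polygon, stroke `#ff0000` → score (S572, F1688). Machine vertices: (126.829,128.688) → (121.773,127.316) → (117.226,129.921) → (115.854,134.977) → (118.459,139.524) → (123.515,140.896) → (128.062,138.291) → (129.434,133.235) → (126.829,128.688). Closed: final G1 returns to the first vertex.

**Shape 5** — `<path>` cubic bezier, stroke `#ff0000` → score (S572, F1688). Control points (SVG): P0=(137.009,49.108), P1=(119.433,56.024), P2=(33.152,96.321), P3=(52.583,108.470); sampled at t=k/8. Machine vertices: (137.009,117.094) → (127.538,113.056) → (113.670,106.609) → (97.449,98.476) → (80.918,89.375) → (66.123,80.030) → (55.105,71.160) → (49.911,63.487) → (52.583,57.732). Open path.

G21
G90
G00 X29.018 Y115.230
M3 S572
G1 X35.450 Y100.672 F1688
G1 X23.591 Y90.056
G1 X9.831 Y98.054
G1 X13.185 Y113.613
G1 X29.018 Y115.230
M5
G00 X23.926 Y76.914
M3 S572
G1 X146.504 Y86.061 F1688
G1 X57.824 Y90.821
G1 X84.612 Y145.803
M5
G00 X108.841 Y151.769
M3 S572
G1 X158.406 Y106.077 F1688
G1 X142.556 Y67.988
G1 X79.823 Y22.183
G1 X104.171 Y136.547
G1 X86.793 Y122.688
M5
G00 X126.829 Y128.688
M3 S572
G1 X121.773 Y127.316 F1688
G1 X117.226 Y129.921
G1 X115.854 Y134.977
G1 X118.459 Y139.524
G1 X123.515 Y140.896
G1 X128.062 Y138.291
G1 X129.434 Y133.235
G1 X126.829 Y128.688
M5
G00 X137.009 Y117.094
M3 S572
G1 X127.538 Y113.056 F1688
G1 X113.670 Y106.609
G1 X97.449 Y98.476
G1 X80.918 Y89.375
G1 X66.123 Y80.030
G1 X55.105 Y71.160
G1 X49.911 Y63.487
G1 X52.583 Y57.732
M5
G00 X0.000 Y0.000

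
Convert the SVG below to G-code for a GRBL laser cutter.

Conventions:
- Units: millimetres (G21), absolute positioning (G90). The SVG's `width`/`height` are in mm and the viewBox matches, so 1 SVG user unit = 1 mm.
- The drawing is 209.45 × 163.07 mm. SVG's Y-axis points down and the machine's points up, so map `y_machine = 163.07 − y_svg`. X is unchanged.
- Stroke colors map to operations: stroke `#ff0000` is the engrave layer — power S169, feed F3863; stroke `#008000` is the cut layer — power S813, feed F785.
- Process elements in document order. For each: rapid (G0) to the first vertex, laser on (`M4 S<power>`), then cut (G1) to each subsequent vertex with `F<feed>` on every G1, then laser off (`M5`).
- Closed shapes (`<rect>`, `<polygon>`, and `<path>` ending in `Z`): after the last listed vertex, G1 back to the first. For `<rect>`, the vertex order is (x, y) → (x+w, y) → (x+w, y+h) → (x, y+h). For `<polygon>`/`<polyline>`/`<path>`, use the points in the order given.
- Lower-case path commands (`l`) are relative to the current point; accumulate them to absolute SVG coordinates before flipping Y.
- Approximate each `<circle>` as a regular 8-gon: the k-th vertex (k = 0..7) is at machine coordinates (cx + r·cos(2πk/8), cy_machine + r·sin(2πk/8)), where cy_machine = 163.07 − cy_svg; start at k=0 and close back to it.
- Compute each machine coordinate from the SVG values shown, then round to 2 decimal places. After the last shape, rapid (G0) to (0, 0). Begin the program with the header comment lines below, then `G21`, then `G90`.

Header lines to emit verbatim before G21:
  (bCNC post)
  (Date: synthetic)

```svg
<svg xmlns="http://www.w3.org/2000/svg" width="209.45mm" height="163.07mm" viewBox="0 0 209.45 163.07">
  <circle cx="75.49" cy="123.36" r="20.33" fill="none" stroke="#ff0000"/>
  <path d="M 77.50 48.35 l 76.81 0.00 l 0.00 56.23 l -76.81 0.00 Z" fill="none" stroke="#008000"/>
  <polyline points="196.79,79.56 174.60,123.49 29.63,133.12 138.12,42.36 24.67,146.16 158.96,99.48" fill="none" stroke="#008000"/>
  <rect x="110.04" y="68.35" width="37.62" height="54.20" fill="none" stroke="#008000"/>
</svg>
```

(bCNC post)
(Date: synthetic)
G21
G90
G0 X95.82 Y39.71
M4 S169
G1 X89.87 Y54.09 F3863
G1 X75.49 Y60.04 F3863
G1 X61.11 Y54.09 F3863
G1 X55.16 Y39.71 F3863
G1 X61.11 Y25.33 F3863
G1 X75.49 Y19.38 F3863
G1 X89.87 Y25.33 F3863
G1 X95.82 Y39.71 F3863
M5
G0 X77.50 Y114.72
M4 S813
G1 X154.31 Y114.72 F785
G1 X154.31 Y58.49 F785
G1 X77.50 Y58.49 F785
G1 X77.50 Y114.72 F785
M5
G0 X196.79 Y83.51
M4 S813
G1 X174.60 Y39.58 F785
G1 X29.63 Y29.95 F785
G1 X138.12 Y120.71 F785
G1 X24.67 Y16.91 F785
G1 X158.96 Y63.59 F785
M5
G0 X110.04 Y94.72
M4 S813
G1 X147.66 Y94.72 F785
G1 X147.66 Y40.52 F785
G1 X110.04 Y40.52 F785
G1 X110.04 Y94.72 F785
M5
G0 X0.00 Y0.00

Since the viewBox matches the mm dimensions, user units are millimetres directly. The only transform is the Y-flip y_m = 163.07 − y_svg.

Shape 1 is a circle drawn with `<circle>`. Its stroke #ff0000 means engrave at S169, F3863. After flipping Y the toolpath is (95.82,39.71) → (89.87,54.09) → (75.49,60.04) → (61.11,54.09) → (55.16,39.71) → (61.11,25.33) → (75.49,19.38) → (89.87,25.33) → (95.82,39.71), returning to the start.

Shape 2 is a rectangle drawn with `<path>`. Its stroke #008000 means cut at S813, F785. After flipping Y the toolpath is (77.50,114.72) → (154.31,114.72) → (154.31,58.49) → (77.50,58.49) → (77.50,114.72), returning to the start.

Shape 3 is a open polyline drawn with `<polyline>`. Its stroke #008000 means cut at S813, F785. After flipping Y the toolpath is (196.79,83.51) → (174.60,39.58) → (29.63,29.95) → (138.12,120.71) → (24.67,16.91) → (158.96,63.59).

Shape 4 is a rectangle drawn with `<rect>`. Its stroke #008000 means cut at S813, F785. After flipping Y the toolpath is (110.04,94.72) → (147.66,94.72) → (147.66,40.52) → (110.04,40.52) → (110.04,94.72), returning to the start.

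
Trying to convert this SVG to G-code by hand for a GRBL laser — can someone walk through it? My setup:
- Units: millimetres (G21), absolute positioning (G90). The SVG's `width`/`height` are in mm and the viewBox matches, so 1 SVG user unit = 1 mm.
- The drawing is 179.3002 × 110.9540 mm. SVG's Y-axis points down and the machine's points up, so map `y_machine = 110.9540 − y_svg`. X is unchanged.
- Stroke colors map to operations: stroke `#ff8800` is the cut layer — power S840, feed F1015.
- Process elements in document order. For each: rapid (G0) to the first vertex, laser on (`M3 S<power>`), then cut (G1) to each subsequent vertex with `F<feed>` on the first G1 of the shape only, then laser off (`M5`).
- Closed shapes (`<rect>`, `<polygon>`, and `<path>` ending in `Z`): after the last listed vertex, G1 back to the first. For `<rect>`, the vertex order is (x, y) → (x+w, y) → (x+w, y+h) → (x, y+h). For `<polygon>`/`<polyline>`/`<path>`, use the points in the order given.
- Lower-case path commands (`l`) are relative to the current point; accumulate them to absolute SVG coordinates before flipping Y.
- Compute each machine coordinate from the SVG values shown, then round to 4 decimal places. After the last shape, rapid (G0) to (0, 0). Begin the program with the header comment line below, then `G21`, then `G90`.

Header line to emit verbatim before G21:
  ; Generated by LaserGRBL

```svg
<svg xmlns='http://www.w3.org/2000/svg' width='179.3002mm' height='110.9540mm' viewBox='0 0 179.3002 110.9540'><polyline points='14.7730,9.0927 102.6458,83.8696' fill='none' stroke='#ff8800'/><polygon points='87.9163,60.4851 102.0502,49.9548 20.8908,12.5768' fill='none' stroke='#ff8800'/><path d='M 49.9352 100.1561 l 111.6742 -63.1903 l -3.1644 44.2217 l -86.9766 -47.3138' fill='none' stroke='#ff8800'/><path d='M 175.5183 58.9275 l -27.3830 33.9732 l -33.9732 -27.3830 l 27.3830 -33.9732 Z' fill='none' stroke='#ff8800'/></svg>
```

; Generated by LaserGRBL
G21
G90
G0 X14.7730 Y101.8613
M3 S840
G1 X102.6458 Y27.0844 F1015
M5
G0 X87.9163 Y50.4689
M3 S840
G1 X102.0502 Y60.9992 F1015
G1 X20.8908 Y98.3772
G1 X87.9163 Y50.4689
M5
G0 X49.9352 Y10.7979
M3 S840
G1 X161.6094 Y73.9882 F1015
G1 X158.4450 Y29.7665
G1 X71.4684 Y77.0803
M5
G0 X175.5183 Y52.0265
M3 S840
G1 X148.1353 Y18.0533 F1015
G1 X114.1621 Y45.4363
G1 X141.5451 Y79.4095
G1 X175.5183 Y52.0265
M5
G0 X0.0000 Y0.0000

Since the viewBox matches the mm dimensions, user units are millimetres directly. The only transform is the Y-flip y_m = 110.9540 − y_svg.

Shape 1 is a line segment drawn with `<polyline>`. Its stroke #ff8800 means cut at S840, F1015. After flipping Y the toolpath is (14.7730,101.8613) → (102.6458,27.0844).

Shape 2 is a closed polygon drawn with `<polygon>`. Its stroke #ff8800 means cut at S840, F1015. After flipping Y the toolpath is (87.9163,50.4689) → (102.0502,60.9992) → (20.8908,98.3772) → (87.9163,50.4689), returning to the start.

Shape 3 is a open polyline drawn with `<path>`. Its stroke #ff8800 means cut at S840, F1015. After flipping Y the toolpath is (49.9352,10.7979) → (161.6094,73.9882) → (158.4450,29.7665) → (71.4684,77.0803).

Shape 4 is a regular polygon drawn with `<path>`. Its stroke #ff8800 means cut at S840, F1015. After flipping Y the toolpath is (175.5183,52.0265) → (148.1353,18.0533) → (114.1621,45.4363) → (141.5451,79.4095) → (175.5183,52.0265), returning to the start.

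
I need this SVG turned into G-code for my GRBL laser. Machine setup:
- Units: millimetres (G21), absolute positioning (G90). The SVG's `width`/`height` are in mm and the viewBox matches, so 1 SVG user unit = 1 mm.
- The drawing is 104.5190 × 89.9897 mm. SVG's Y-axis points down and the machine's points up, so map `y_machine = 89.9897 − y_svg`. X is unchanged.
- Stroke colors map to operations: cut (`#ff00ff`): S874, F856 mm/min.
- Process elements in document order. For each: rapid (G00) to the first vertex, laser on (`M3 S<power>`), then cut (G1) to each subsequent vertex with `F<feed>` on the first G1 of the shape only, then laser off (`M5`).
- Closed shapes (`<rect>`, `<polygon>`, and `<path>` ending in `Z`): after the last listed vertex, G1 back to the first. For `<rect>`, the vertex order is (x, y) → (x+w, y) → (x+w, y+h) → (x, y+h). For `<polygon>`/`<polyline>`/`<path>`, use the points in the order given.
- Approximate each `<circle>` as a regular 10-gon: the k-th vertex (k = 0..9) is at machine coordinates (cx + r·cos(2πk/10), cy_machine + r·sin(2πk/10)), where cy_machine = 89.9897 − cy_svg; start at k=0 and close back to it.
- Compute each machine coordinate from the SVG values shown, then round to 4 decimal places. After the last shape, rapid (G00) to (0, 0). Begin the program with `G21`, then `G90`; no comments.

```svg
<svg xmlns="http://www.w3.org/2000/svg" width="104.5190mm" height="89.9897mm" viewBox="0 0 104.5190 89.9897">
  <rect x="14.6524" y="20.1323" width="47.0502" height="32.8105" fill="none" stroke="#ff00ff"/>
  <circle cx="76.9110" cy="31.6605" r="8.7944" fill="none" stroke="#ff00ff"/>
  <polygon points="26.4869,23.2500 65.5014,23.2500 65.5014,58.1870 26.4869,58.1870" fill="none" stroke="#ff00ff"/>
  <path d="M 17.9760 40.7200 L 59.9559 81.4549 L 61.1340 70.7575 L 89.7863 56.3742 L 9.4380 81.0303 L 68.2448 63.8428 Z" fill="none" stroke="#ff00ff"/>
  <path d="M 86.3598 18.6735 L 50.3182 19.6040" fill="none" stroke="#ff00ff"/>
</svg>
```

Since the viewBox matches the mm dimensions, user units are millimetres directly. The only transform is the Y-flip y_m = 89.9897 − y_svg.

Shape 1 is a rectangle drawn with `<rect>`. Its stroke #ff00ff means cut at S874, F856. After flipping Y the toolpath is (14.6524,69.8574) → (61.7026,69.8574) → (61.7026,37.0469) → (14.6524,37.0469) → (14.6524,69.8574), returning to the start.

Shape 2 is a circle drawn with `<circle>`. Its stroke #ff00ff means cut at S874, F856. After flipping Y the toolpath is (85.7054,58.3292) → (84.0258,63.4984) → (79.6286,66.6932) → (74.1934,66.6932) → (69.7962,63.4984) → (68.1166,58.3292) → (69.7962,53.1600) → (74.1934,49.9652) → (79.6286,49.9652) → (84.0258,53.1600) → (85.7054,58.3292), returning to the start.

Shape 3 is a rectangle drawn with `<polygon>`. Its stroke #ff00ff means cut at S874, F856. After flipping Y the toolpath is (26.4869,66.7397) → (65.5014,66.7397) → (65.5014,31.8027) → (26.4869,31.8027) → (26.4869,66.7397), returning to the start.

Shape 4 is a closed polygon drawn with `<path>`. Its stroke #ff00ff means cut at S874, F856. After flipping Y the toolpath is (17.9760,49.2697) → (59.9559,8.5348) → (61.1340,19.2322) → (89.7863,33.6155) → (9.4380,8.9594) → (68.2448,26.1469) → (17.9760,49.2697), returning to the start.

Shape 5 is a line segment drawn with `<path>`. Its stroke #ff00ff means cut at S874, F856. After flipping Y the toolpath is (86.3598,71.3162) → (50.3182,70.3857).

G21
G90
G00 X14.6524 Y69.8574
M3 S874
G1 X61.7026 Y69.8574 F856
G1 X61.7026 Y37.0469
G1 X14.6524 Y37.0469
G1 X14.6524 Y69.8574
M5
G00 X85.7054 Y58.3292
M3 S874
G1 X84.0258 Y63.4984 F856
G1 X79.6286 Y66.6932
G1 X74.1934 Y66.6932
G1 X69.7962 Y63.4984
G1 X68.1166 Y58.3292
G1 X69.7962 Y53.1600
G1 X74.1934 Y49.9652
G1 X79.6286 Y49.9652
G1 X84.0258 Y53.1600
G1 X85.7054 Y58.3292
M5
G00 X26.4869 Y66.7397
M3 S874
G1 X65.5014 Y66.7397 F856
G1 X65.5014 Y31.8027
G1 X26.4869 Y31.8027
G1 X26.4869 Y66.7397
M5
G00 X17.9760 Y49.2697
M3 S874
G1 X59.9559 Y8.5348 F856
G1 X61.1340 Y19.2322
G1 X89.7863 Y33.6155
G1 X9.4380 Y8.9594
G1 X68.2448 Y26.1469
G1 X17.9760 Y49.2697
M5
G00 X86.3598 Y71.3162
M3 S874
G1 X50.3182 Y70.3857 F856
M5
G00 X0.0000 Y0.0000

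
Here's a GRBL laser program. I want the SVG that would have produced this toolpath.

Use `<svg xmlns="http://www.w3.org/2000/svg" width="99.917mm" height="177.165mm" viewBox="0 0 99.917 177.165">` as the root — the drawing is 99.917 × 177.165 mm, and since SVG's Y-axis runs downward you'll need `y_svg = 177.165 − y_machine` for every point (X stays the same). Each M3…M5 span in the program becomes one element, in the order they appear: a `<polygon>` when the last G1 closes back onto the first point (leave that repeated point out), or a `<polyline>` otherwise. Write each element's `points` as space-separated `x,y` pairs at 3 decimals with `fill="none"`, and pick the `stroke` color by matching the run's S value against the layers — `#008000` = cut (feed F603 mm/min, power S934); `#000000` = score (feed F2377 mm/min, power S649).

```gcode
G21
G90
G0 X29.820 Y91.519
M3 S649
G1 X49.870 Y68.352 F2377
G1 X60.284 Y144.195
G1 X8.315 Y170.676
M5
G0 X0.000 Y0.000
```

<svg xmlns="http://www.w3.org/2000/svg" width="99.917mm" height="177.165mm" viewBox="0 0 99.917 177.165">
  <polyline points="29.820,85.646 49.870,108.813 60.284,32.970 8.315,6.489" fill="none" stroke="#000000"/>
</svg>

Each laser-on run becomes one SVG element. Flip Y back into SVG space with y_svg = 177.165 − y_machine. Every run uses S649, so all elements get stroke `#000000` (score).

Run 1: The run is open, so emit a `<polyline>` with points (Y-flipped): 29.820,85.646 49.870,108.813 60.284,32.970 8.315,6.489.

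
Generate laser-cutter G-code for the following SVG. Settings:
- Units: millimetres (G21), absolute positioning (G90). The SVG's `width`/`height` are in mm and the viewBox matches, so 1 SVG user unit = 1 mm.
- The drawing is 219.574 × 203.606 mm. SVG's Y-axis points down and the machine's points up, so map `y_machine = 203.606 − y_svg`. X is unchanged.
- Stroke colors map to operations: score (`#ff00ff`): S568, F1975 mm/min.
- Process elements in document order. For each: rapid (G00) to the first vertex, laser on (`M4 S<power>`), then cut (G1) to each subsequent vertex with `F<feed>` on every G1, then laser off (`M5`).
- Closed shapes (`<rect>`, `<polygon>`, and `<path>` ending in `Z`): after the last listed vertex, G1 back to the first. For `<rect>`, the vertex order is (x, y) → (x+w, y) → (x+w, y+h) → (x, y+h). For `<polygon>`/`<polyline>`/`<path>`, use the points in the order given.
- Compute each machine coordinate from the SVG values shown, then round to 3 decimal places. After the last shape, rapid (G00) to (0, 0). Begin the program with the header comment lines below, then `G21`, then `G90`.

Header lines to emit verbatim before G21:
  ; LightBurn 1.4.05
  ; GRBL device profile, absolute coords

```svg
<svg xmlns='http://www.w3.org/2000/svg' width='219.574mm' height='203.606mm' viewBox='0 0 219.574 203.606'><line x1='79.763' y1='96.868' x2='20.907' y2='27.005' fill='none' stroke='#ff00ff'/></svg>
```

viewBox `0 0 219.574 203.606` with mm width/height → 1 unit = 1 mm. Flip: y_m = 203.606 − y_svg.

**Shape 1** — `<line>` line segment, stroke `#ff00ff` → score (S568, F1975). Machine vertices: (79.763,106.738) → (20.907,176.601). Open path.

; LightBurn 1.4.05
; GRBL device profile, absolute coords
G21
G90
G00 X79.763 Y106.738
M4 S568
G1 X20.907 Y176.601 F1975
M5
G00 X0.000 Y0.000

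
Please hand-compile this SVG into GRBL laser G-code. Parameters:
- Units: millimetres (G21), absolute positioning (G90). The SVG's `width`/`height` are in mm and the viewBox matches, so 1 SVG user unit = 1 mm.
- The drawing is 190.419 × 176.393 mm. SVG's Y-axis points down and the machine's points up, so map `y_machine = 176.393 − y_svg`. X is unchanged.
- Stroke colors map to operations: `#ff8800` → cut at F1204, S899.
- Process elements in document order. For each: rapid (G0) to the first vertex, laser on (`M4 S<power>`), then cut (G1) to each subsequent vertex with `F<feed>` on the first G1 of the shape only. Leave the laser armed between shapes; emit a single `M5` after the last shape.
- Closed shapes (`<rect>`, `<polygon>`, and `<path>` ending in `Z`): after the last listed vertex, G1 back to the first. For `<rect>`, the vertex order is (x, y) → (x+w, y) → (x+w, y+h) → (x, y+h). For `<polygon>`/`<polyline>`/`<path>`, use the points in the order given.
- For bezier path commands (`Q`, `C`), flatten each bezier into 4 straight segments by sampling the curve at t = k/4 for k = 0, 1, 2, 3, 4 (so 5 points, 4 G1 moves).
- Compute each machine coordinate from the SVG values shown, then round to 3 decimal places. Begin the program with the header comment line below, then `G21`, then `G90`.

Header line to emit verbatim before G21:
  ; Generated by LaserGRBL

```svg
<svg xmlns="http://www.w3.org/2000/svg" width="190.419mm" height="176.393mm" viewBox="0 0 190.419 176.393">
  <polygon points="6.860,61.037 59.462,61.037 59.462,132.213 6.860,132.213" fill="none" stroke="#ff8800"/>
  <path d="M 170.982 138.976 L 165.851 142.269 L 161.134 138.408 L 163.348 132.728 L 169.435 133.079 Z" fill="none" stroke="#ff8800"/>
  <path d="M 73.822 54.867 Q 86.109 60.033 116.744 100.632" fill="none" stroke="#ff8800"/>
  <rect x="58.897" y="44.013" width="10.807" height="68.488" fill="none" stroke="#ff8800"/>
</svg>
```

Since the viewBox matches the mm dimensions, user units are millimetres directly. The only transform is the Y-flip y_m = 176.393 − y_svg.

Shape 1 is a rectangle drawn with `<polygon>`. Its stroke #ff8800 means cut at S899, F1204. After flipping Y the toolpath is (6.860,115.356) → (59.462,115.356) → (59.462,44.180) → (6.860,44.180) → (6.860,115.356), returning to the start.

Shape 2 is a regular polygon drawn with `<path>`. Its stroke #ff8800 means cut at S899, F1204. After flipping Y the toolpath is (170.982,37.417) → (165.851,34.124) → (161.134,37.985) → (163.348,43.665) → (169.435,43.314) → (170.982,37.417), returning to the start.

Shape 3 is a quadratic bezier drawn with `<path>`. Its stroke #ff8800 means cut at S899, F1204. After flipping Y the toolpath is (73.822,121.526) → (81.112,116.728) → (90.696,107.502) → (102.573,93.846) → (116.744,75.761).

Shape 4 is a rectangle drawn with `<rect>`. Its stroke #ff8800 means cut at S899, F1204. After flipping Y the toolpath is (58.897,132.380) → (69.704,132.380) → (69.704,63.892) → (58.897,63.892) → (58.897,132.380), returning to the start.

; Generated by LaserGRBL
G21
G90
G0 X6.860 Y115.356
M4 S899
G1 X59.462 Y115.356 F1204
G1 X59.462 Y44.180
G1 X6.860 Y44.180
G1 X6.860 Y115.356
G0 X170.982 Y37.417
M4 S899
G1 X165.851 Y34.124 F1204
G1 X161.134 Y37.985
G1 X163.348 Y43.665
G1 X169.435 Y43.314
G1 X170.982 Y37.417
G0 X73.822 Y121.526
M4 S899
G1 X81.112 Y116.728 F1204
G1 X90.696 Y107.502
G1 X102.573 Y93.846
G1 X116.744 Y75.761
G0 X58.897 Y132.380
M4 S899
G1 X69.704 Y132.380 F1204
G1 X69.704 Y63.892
G1 X58.897 Y63.892
G1 X58.897 Y132.380
M5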